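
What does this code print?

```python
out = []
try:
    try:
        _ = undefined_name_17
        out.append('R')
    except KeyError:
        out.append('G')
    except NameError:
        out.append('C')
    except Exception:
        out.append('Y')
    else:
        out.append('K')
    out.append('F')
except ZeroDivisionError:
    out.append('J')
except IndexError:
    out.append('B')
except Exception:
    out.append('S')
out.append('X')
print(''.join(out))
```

Execution trace: 'C' (inner except NameError) → 'F' (try body, no exception) → 'X' (after the try/except). Output: CFX

Answer: CFX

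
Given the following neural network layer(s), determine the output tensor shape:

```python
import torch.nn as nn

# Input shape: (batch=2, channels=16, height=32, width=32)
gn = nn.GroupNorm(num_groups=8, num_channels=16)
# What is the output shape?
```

Input: (2, 16, 32, 32) -> Output: (2, 16, 32, 32)

Answer: (2, 16, 32, 32)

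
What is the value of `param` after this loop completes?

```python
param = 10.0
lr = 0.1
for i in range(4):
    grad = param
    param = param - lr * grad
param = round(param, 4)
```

Gradient descent: w = 10.0 * (1 - 0.1)^4
`param` takes the values: 10.0 → 9.0 → 8.1 → 7.29 → 6.561

Answer: 6.561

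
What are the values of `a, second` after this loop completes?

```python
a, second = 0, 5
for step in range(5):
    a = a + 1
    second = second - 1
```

a goes 0→5, second goes 5→0
`a, second` takes the values: (0, 5) → (1, 5) → (1, 4) → (2, 4) → (2, 3) → (3, 3) → (3, 2) → (4, 2) → (4, 1) → (5, 1) → (5, 0)

Answer: 5, 0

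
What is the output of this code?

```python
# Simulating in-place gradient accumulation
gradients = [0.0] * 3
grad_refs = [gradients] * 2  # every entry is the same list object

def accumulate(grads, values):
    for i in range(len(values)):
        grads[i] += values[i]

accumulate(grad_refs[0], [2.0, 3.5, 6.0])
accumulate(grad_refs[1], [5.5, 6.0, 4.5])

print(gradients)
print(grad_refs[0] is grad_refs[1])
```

Key concept: gradient accumulation aliasing.
Step by step:
`gradients = [0.0] * 3` → gradients = [0.0, 0.0, 0.0]
`grad_refs = [gradients] * 2` → grad_refs = [[0.0, 0.0, 0.0], [0.0, 0.0, 0.0]]
`accumulate(grad_refs[0], [2.0, 3.5, 6.0])` → gradients = [2.0, 3.5, 6.0]; grad_refs = [[2.0, 3.5, 6.0], [2.0, 3.5, 6.0]]
`accumulate(grad_refs[1], [5.5, 6.0, 4.5])` → gradients = [7.5, 9.5, 10.5]; grad_refs = [[7.5, 9.5, 10.5], [7.5, 9.5, 10.5]]
`print(gradients)` → prints [7.5, 9.5, 10.5]
`print(grad_refs[0] is grad_refs[1])` → prints True

Answer:
[7.5, 9.5, 10.5]
True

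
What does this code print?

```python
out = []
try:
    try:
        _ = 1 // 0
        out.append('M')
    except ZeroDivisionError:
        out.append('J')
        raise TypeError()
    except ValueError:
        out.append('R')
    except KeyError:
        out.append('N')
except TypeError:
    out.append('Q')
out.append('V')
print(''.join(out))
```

Execution trace: 'J' (inner except ZeroDivisionError) → 'Q' (outer except TypeError) → 'V' (after the try/except). Output: JQV

Answer: JQV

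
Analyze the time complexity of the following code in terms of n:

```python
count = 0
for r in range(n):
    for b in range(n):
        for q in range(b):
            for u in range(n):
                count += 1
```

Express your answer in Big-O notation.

Each loop level contributes: n × n × n × n. Multiplying the contributions gives O(n^4).

Answer: O(n^4)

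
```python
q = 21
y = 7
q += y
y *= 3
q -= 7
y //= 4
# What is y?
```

Trace:
`q = 21` → q = 21
`y = 7` → y = 7
`q += y` → q = 28
`y *= 3` → y = 21
`q -= 7` → q = 21
`y //= 4` → y = 5
So y = 5

Answer: 5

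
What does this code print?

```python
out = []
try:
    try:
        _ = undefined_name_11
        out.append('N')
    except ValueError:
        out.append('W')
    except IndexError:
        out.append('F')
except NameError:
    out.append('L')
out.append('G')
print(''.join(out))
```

Execution trace: 'L' (outer except NameError) → 'G' (after the try/except). Output: LG

Answer: LG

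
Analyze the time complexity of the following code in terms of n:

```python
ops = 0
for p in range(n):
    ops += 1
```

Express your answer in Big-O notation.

Each loop level contributes: n. Multiplying the contributions gives O(n).

Answer: O(n)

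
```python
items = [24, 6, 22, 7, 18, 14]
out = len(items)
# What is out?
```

Trace:
`items = [24, 6, 22, 7, 18, 14]` → items = [24, 6, 22, 7, 18, 14]
`out = len(items)` → out = 6
So out = 6

Answer: 6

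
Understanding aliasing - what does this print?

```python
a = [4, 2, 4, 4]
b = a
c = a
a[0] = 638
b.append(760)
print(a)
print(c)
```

Key concept: multiple aliases.
Step by step:
`a = [4, 2, 4, 4]` → a = [4, 2, 4, 4]
`b = a` → b = [4, 2, 4, 4] (same object as a)
`c = a` → c = [4, 2, 4, 4] (same object as a, b)
`a[0] = 638` → a = [638, 2, 4, 4] (same object as b, c); b = [638, 2, 4, 4] (same object as a, c); c = [638, 2, 4, 4] (same object as a, b)
`b.append(760)` → a = [638, 2, 4, 4, 760] (same object as b, c); b = [638, 2, 4, 4, 760] (same object as a, c); c = [638, 2, 4, 4, 760] (same object as a, b)
`print(a)` → prints [638, 2, 4, 4, 760]
`print(c)` → prints [638, 2, 4, 4, 760]

Answer:
[638, 2, 4, 4, 760]
[638, 2, 4, 4, 760]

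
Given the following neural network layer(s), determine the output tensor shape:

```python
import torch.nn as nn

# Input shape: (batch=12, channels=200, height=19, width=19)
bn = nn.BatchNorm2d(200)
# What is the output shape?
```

Input: (12, 200, 19, 19) -> Output: (12, 200, 19, 19)

Answer: (12, 200, 19, 19)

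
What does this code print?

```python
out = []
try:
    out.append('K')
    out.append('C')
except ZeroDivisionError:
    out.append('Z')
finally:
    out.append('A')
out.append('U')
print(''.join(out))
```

Execution trace: 'K' (try body) → 'C' (try body, no exception) → 'A' (finally) → 'U' (after the try/except). Output: KCAU

Answer: KCAU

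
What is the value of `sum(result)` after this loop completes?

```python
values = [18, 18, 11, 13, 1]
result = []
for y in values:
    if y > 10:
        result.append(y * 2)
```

Sum of doubled values > 10
`result` takes the values: [] → [36] → [36, 36] → [36, 36, 22] → [36, 36, 22, 26]
So `sum(result)` = 120

Answer: 120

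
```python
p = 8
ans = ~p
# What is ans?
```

Trace:
`p = 8` → p = 8
`ans = ~p` → ans = -9
So ans = -9

Answer: -9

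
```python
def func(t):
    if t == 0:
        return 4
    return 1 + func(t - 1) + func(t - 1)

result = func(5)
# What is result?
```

func(t) = 1 + 2·func(t-1), func(0)=4. Closed form: (4+1)·2^5 - 1 = 159.

Answer: 159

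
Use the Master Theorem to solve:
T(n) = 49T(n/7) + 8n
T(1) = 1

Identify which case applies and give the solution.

a=49, b=7, f(n)=8n. log_7(49) = 2. Since c=1 < 2, Case 1 applies: T(n) = Θ(n^log_b(a)) = O(n^2).

Answer: O(n^2) - Case 1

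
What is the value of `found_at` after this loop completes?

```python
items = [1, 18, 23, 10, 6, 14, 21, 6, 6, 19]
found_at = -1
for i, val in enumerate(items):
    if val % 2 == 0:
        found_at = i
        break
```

First even number index in [1, 18, 23, 10, 6, 14, 21, 6, 6, 19]
`found_at` takes the values: -1 → 1

Answer: 1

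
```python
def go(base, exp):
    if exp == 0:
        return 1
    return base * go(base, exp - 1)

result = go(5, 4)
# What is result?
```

go(5, 4) = 5 * 5 * 5 * 5 = 625

Answer: 625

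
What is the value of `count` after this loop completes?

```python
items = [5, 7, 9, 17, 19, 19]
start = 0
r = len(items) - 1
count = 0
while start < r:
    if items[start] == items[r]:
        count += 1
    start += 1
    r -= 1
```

Count matching pairs from ends
`count` takes the values: 0

Answer: 0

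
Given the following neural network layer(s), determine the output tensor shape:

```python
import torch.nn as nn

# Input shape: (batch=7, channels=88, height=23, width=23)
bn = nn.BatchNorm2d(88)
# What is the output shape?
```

Input: (7, 88, 23, 23) -> Output: (7, 88, 23, 23)

Answer: (7, 88, 23, 23)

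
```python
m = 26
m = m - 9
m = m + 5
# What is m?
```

Trace:
`m = 26` → m = 26
`m = m - 9` → m = 17
`m = m + 5` → m = 22
So m = 22

Answer: 22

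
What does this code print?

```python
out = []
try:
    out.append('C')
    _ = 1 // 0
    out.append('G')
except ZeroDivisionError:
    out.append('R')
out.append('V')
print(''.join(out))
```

Execution trace: 'C' (try body) → 'R' (except ZeroDivisionError) → 'V' (after the try/except). Output: CRV

Answer: CRV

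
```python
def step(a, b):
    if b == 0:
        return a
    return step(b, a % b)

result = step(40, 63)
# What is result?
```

step(40, 63) -> step(63, 40) -> step(40, 23) -> step(23, 17) -> step(17, 6) -> step(6, 5) -> step(5, 1) -> step(1, 0) -> 1

Answer: 1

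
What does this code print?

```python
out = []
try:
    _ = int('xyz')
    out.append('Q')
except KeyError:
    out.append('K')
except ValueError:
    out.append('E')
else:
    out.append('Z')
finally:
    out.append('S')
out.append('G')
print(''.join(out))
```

Execution trace: 'E' (except ValueError) → 'S' (finally) → 'G' (after the try/except). Output: ESG

Answer: ESG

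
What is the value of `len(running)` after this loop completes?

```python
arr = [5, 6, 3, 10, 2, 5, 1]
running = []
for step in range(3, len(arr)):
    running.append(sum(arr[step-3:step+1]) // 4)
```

Number of 4-element averages
`running` takes the values: [] → [6] → [6, 5] → [6, 5, 5] → [6, 5, 5, 4]
So `len(running)` = 4

Answer: 4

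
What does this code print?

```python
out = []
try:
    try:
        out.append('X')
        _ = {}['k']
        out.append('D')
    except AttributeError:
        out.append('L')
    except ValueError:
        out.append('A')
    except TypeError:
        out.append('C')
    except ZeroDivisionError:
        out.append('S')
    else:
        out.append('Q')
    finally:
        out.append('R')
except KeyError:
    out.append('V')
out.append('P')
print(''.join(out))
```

Execution trace: 'X' (try body) → 'R' (finally) → 'V' (outer except KeyError) → 'P' (after the try/except). Output: XRVP

Answer: XRVP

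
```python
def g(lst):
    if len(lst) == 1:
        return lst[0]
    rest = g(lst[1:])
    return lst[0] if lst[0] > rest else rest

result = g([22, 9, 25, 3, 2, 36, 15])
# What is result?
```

Recursive max over [22, 9, 25, 3, 2, 36, 15] = 36

Answer: 36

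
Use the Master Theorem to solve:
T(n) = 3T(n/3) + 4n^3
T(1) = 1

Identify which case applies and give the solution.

a=3, b=3, f(n)=4n^3. log_3(3) = 1. Since c=3 > 1 and the regularity condition holds (3(n/3)^3 = (3/3^3)n^3 with 3/3^3 < 1), Case 3 applies: T(n) = Θ(f(n)) = O(n^3).

Answer: O(n^3) - Case 3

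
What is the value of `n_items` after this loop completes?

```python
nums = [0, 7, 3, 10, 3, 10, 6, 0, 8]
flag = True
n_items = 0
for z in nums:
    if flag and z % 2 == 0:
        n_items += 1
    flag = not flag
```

Count even values at even positions
`n_items` takes the values: 0 → 1 → 2 → 3

Answer: 3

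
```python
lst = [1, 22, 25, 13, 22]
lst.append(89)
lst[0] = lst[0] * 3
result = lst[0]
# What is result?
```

Trace:
`lst = [1, 22, 25, 13, 22]` → lst = [1, 22, 25, 13, 22]
`lst.append(89)` → lst = [1, 22, 25, 13, 22, 89]
`lst[0] = lst[0] * 3` → lst = [3, 22, 25, 13, 22, 89]
`result = lst[0]` → result = 3
So result = 3

Answer: 3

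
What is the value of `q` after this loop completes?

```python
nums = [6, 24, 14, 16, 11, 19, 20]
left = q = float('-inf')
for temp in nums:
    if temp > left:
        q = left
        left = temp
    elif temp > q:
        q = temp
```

Second largest (with repeats) in [6, 24, 14, 16, 11, 19, 20]
`q` takes the values: -inf → 6 → 14 → 16 → 19 → 20

Answer: 20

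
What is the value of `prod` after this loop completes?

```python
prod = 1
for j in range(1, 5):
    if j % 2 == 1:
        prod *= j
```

Product of odd numbers 1 to 4
`prod` takes the values: 1 → 3

Answer: 3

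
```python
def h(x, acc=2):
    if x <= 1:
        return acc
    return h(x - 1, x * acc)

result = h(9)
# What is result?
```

Accumulator trace (n, acc): (9, 2) -> (8, 18) -> (7, 144) -> (6, 1008) -> (5, 6048) -> (4, 30240) -> (3, 120960) -> (2, 362880) -> (1, 725760) -> return 725760

Answer: 725760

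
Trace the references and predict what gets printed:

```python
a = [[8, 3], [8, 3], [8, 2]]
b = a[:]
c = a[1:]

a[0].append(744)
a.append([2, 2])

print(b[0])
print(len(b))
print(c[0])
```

Key concept: slice with nested mutation.
Step by step:
`a = [[8, 3], [8, 3], [8, 2]]` → a = [[8, 3], [8, 3], [8, 2]]
`b = a[:]` → b = [[8, 3], [8, 3], [8, 2]]
`c = a[1:]` → c = [[8, 3], [8, 2]]
`a[0].append(744)` → a = [[8, 3, 744], [8, 3], [8, 2]]; b = [[8, 3, 744], [8, 3], [8, 2]]
`a.append([2, 2])` → a = [[8, 3, 744], [8, 3], [8, 2], [2, 2]]
`print(b[0])` → prints [8, 3, 744]
`print(len(b))` → prints 3
`print(c[0])` → prints [8, 3]

Answer:
[8, 3, 744]
3
[8, 3]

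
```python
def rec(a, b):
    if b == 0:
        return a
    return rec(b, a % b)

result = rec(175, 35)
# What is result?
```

rec(175, 35) -> rec(35, 0) -> 35

Answer: 35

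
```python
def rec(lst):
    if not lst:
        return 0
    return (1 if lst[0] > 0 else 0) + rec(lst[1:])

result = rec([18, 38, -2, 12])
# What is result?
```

Count of positive elements in [18, 38, -2, 12] = 3

Answer: 3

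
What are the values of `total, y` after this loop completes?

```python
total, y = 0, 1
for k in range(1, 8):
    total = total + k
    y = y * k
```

Sum and factorial of 1 to 7
`total, y` takes the values: (0, 1) → (1, 1) → (3, 1) → (3, 2) → (6, 2) → (6, 6) → (10, 6) → (10, 24) → (15, 24) → (15, 120) → (21, 120) → (21, 720) → (28, 720) → (28, 5040)

Answer: 28, 5040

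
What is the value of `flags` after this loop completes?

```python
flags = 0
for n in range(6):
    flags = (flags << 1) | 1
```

Build 6 consecutive 1-bits: 0b111111
`flags` takes the values: 0 → 1 → 3 → 7 → 15 → 31 → 63

Answer: 63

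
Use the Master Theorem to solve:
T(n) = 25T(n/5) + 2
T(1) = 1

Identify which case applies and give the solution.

a=25, b=5, f(n)=2. log_5(25) = 2. Since c=0 < 2, Case 1 applies: T(n) = Θ(n^log_b(a)) = O(n^2).

Answer: O(n^2) - Case 1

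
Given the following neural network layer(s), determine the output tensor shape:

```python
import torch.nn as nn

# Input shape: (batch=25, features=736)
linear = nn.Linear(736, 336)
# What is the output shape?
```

Input: (25, 736) -> Output: (25, 336)

Answer: (25, 336)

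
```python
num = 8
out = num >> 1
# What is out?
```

Trace:
`num = 8` → num = 8
`out = num >> 1` → out = 4
So out = 4

Answer: 4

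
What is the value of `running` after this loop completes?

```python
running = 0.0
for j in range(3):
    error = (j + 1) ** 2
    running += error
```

Sum of squared losses 1² + 2² + ... + 3²
`running` takes the values: 0.0 → 1.0 → 5.0 → 14.0

Answer: 14.0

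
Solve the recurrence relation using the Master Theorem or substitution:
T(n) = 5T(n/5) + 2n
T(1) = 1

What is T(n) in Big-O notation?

By Master Theorem: a=5, b=5, f(n)=2n. Since log_5(5) = 1 and f(n) = Θ(n^1), Case 2 applies. T(n) = O(n log n).

Answer: O(n log n)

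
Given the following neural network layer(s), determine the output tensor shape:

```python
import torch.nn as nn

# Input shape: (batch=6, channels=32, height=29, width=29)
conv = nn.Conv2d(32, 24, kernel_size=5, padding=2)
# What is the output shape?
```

Input: (6, 32, 29, 29) -> Output: (6, 24, 29, 29)

Answer: (6, 24, 29, 29)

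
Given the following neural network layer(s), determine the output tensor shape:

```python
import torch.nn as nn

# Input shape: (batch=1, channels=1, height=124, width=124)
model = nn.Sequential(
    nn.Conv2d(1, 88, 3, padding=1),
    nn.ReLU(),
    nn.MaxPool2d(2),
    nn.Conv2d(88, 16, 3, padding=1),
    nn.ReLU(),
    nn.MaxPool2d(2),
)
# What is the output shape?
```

Input: (1, 1, 124, 124) -> after first Conv2d: (1, 88, 124, 124) -> after first MaxPool2d: (1, 88, 62, 62) -> after second Conv2d: (1, 16, 62, 62) -> Output: (1, 16, 31, 31)

Answer: (1, 16, 31, 31)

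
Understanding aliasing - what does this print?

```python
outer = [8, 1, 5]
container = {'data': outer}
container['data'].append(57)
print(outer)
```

Key concept: dict holds reference to list.
Step by step:
`outer = [8, 1, 5]` → outer = [8, 1, 5]
`container = {'data': outer}` → container = {'data': [8, 1, 5]}
`container['data'].append(57)` → outer = [8, 1, 5, 57]; container = {'data': [8, 1, 5, 57]}
`print(outer)` → prints [8, 1, 5, 57]

Answer: [8, 1, 5, 57]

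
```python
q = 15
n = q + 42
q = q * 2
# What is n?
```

Trace:
`q = 15` → q = 15
`n = q + 42` → n = 57
`q = q * 2` → q = 30
So n = 57

Answer: 57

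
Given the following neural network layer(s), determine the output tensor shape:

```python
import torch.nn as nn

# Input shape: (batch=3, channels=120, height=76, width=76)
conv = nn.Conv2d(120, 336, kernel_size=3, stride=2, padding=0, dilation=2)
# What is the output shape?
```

Input: (3, 120, 76, 76) -> Output: (3, 336, 36, 36)

Answer: (3, 336, 36, 36)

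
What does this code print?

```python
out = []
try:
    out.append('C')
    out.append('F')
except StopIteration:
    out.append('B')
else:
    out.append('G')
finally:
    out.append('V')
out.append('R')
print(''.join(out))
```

Execution trace: 'C' (try body) → 'F' (try body, no exception) → 'G' (else) → 'V' (finally) → 'R' (after the try/except). Output: CFGVR

Answer: CFGVR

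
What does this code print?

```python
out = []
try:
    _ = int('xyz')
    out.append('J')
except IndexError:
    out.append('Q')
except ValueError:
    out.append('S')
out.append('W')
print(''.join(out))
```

Execution trace: 'S' (except ValueError) → 'W' (after the try/except). Output: SW

Answer: SW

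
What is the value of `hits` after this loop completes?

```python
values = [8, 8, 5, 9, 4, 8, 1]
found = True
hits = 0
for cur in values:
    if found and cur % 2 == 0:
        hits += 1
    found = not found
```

Count even values at even positions
`hits` takes the values: 0 → 1 → 2

Answer: 2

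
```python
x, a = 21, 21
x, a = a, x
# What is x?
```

Trace:
`x, a = 21, 21` → x = 21; a = 21
`x, a = a, x` → x = 21; a = 21
So x = 21

Answer: 21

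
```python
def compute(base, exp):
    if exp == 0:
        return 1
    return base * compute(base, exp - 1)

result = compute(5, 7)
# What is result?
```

compute(5, 7) = 5 * 5 * 5 * 5 * 5 * 5 * 5 = 78125

Answer: 78125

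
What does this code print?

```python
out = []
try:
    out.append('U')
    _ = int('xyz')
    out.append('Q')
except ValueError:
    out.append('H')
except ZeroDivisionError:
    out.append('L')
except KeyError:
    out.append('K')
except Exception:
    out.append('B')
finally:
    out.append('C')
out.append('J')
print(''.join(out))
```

Execution trace: 'U' (try body) → 'H' (except ValueError) → 'C' (finally) → 'J' (after the try/except). Output: UHCJ

Answer: UHCJ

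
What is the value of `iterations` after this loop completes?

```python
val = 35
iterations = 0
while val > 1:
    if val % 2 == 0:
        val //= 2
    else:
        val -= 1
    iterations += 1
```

Steps to reduce 35 to 1
`iterations` takes the values: 0 → 1 → 2 → 3 → 4 → 5 → 6 → 7

Answer: 7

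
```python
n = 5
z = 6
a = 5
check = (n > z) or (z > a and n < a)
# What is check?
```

Trace:
`n = 5` → n = 5
`z = 6` → z = 6
`a = 5` → a = 5
`check = (n > z) or (z > a and n < a)` → check = False
So check = False

Answer: False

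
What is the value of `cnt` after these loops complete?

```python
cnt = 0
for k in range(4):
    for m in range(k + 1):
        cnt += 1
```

Triangle: 1 + 2 + ... + 4
`cnt` takes the values: 0 → 1 → 2 → 3 → 4 → 5 → 6 → 7 → 8 → 9 → 10

Answer: 10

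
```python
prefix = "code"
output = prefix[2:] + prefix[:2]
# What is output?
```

Trace:
`prefix = "code"` → prefix = 'code'
`output = prefix[2:] + prefix[:2]` → output = 'deco'
So output = 'deco'

Answer: 'deco'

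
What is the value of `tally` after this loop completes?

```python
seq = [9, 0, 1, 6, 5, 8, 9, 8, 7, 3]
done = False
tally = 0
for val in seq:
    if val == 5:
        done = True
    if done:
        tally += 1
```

Count elements after first 5 in [9, 0, 1, 6, 5, 8, 9, 8, 7, 3]
`tally` takes the values: 0 → 1 → 2 → 3 → 4 → 5 → 6

Answer: 6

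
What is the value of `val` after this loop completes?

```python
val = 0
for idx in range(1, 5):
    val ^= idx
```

XOR of 1 to 4
`val` takes the values: 0 → 1 → 3 → 0 → 4

Answer: 4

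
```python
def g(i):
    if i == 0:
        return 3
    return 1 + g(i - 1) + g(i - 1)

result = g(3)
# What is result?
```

g(i) = 1 + 2·g(i-1), g(0)=3. Closed form: (3+1)·2^3 - 1 = 31.

Answer: 31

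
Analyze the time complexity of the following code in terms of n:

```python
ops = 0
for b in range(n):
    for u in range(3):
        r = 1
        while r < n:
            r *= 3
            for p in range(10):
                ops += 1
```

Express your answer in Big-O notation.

Each loop level contributes: n × 1 × log n × 1. Multiplying the contributions gives O(n log n).

Answer: O(n log n)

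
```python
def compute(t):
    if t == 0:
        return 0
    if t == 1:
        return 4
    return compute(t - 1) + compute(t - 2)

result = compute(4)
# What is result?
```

Build up from base cases: compute(0)=0, compute(1)=4, compute(2)=4, compute(3)=8, compute(4)=12

Answer: 12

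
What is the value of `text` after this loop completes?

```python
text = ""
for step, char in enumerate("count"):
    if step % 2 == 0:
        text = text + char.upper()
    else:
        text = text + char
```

Uppercase even positions in 'count'
`text` takes the values: "" → "C" → "Co" → "CoU" → "CoUn" → "CoUnT"

Answer: "CoUnT"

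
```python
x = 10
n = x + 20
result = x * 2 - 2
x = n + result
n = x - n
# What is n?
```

Trace:
`x = 10` → x = 10
`n = x + 20` → n = 30
`result = x * 2 - 2` → result = 18
`x = n + result` → x = 48
`n = x - n` → n = 18
So n = 18

Answer: 18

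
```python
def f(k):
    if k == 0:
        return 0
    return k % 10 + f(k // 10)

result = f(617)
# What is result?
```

Sum of digits of 617: 7 + 1 + 6 = 14

Answer: 14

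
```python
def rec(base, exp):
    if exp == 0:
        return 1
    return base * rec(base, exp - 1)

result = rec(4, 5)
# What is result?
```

rec(4, 5) = 4 * 4 * 4 * 4 * 4 = 1024

Answer: 1024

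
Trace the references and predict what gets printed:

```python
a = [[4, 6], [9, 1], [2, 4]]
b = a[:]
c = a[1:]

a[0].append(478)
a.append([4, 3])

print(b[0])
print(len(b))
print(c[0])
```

Key concept: slice with nested mutation.
Step by step:
`a = [[4, 6], [9, 1], [2, 4]]` → a = [[4, 6], [9, 1], [2, 4]]
`b = a[:]` → b = [[4, 6], [9, 1], [2, 4]]
`c = a[1:]` → c = [[9, 1], [2, 4]]
`a[0].append(478)` → a = [[4, 6, 478], [9, 1], [2, 4]]; b = [[4, 6, 478], [9, 1], [2, 4]]
`a.append([4, 3])` → a = [[4, 6, 478], [9, 1], [2, 4], [4, 3]]
`print(b[0])` → prints [4, 6, 478]
`print(len(b))` → prints 3
`print(c[0])` → prints [9, 1]

Answer:
[4, 6, 478]
3
[9, 1]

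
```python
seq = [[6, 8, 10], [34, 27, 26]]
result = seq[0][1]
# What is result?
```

Trace:
`seq = [[6, 8, 10], [34, 27, 26]]` → seq = [[6, 8, 10], [34, 27, 26]]
`result = seq[0][1]` → result = 8
So result = 8

Answer: 8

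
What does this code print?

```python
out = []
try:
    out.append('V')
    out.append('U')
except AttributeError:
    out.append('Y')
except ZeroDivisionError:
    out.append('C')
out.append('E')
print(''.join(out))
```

Execution trace: 'V' (try body) → 'U' (try body, no exception) → 'E' (after the try/except). Output: VUE

Answer: VUE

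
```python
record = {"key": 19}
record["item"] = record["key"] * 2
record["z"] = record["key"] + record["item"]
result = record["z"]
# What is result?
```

Trace:
`record = {"key": 19}` → record = {'key': 19}
`record["item"] = record["key"] * 2` → record = {'key': 19, 'item': 38}
`record["z"] = record["key"] + record["item"]` → record = {'key': 19, 'item': 38, 'z': 57}
`result = record["z"]` → result = 57
So result = 57

Answer: 57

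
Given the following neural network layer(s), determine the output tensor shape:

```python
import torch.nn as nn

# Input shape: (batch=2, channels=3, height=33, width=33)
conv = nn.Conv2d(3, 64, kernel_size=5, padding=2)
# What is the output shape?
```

Input: (2, 3, 33, 33) -> Output: (2, 64, 33, 33)

Answer: (2, 64, 33, 33)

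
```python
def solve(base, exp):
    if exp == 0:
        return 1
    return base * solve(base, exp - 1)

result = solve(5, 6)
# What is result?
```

solve(5, 6) = 5 * 5 * 5 * 5 * 5 * 5 = 15625

Answer: 15625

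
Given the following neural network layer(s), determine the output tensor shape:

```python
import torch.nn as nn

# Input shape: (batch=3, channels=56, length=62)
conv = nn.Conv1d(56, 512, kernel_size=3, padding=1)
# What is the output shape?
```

Input: (3, 56, 62) -> Output: (3, 512, 62)

Answer: (3, 512, 62)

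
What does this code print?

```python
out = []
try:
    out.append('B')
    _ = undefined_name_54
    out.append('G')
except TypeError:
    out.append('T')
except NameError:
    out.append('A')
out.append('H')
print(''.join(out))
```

Execution trace: 'B' (try body) → 'A' (except NameError) → 'H' (after the try/except). Output: BAH

Answer: BAH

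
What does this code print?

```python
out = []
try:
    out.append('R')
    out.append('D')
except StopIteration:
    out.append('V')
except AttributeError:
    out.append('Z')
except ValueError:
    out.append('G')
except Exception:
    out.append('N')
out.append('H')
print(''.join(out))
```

Execution trace: 'R' (try body) → 'D' (try body, no exception) → 'H' (after the try/except). Output: RDH

Answer: RDH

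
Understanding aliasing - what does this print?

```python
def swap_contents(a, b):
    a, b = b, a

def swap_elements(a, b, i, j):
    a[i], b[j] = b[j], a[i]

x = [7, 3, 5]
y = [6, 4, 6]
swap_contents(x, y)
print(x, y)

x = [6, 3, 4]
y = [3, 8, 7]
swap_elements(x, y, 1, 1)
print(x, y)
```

Key concept: parameter rebinding vs mutation.
Step by step:
`x = [7, 3, 5]` → x = [7, 3, 5]
`y = [6, 4, 6]` → y = [6, 4, 6]
`swap_contents(x, y)` → no visible change to tracked variables
`print(x, y)` → prints [7, 3, 5] [6, 4, 6]
`x = [6, 3, 4]` → x = [6, 3, 4]
`y = [3, 8, 7]` → y = [3, 8, 7]
`swap_elements(x, y, 1, 1)` → x = [6, 8, 4]; y = [3, 3, 7]
`print(x, y)` → prints [6, 8, 4] [3, 3, 7]

Answer:
[7, 3, 5] [6, 4, 6]
[6, 8, 4] [3, 3, 7]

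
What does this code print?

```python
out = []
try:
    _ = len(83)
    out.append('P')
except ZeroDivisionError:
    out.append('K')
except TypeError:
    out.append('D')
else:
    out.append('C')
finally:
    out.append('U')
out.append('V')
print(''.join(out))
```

Execution trace: 'D' (except TypeError) → 'U' (finally) → 'V' (after the try/except). Output: DUV

Answer: DUV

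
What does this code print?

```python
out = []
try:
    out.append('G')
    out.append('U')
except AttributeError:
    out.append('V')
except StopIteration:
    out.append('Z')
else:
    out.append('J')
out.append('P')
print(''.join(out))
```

Execution trace: 'G' (try body) → 'U' (try body, no exception) → 'J' (else) → 'P' (after the try/except). Output: GUJP

Answer: GUJP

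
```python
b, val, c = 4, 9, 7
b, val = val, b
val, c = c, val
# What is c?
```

Trace:
`b, val, c = 4, 9, 7` → b = 4; val = 9; c = 7
`b, val = val, b` → b = 9; val = 4
`val, c = c, val` → val = 7; c = 4
So c = 4

Answer: 4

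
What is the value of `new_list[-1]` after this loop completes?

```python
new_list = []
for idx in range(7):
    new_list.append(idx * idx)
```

Last element of squares 0 to 6
`new_list` takes the values: [] → [0] → [0, 1] → [0, 1, 4] → [0, 1, 4, 9] → [0, 1, 4, 9, 16] → [0, 1, 4, 9, 16, 25] → [0, 1, 4, 9, 16, 25, 36]
So `new_list[-1]` = 36

Answer: 36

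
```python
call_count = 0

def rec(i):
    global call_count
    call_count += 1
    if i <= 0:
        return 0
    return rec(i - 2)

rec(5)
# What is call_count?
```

Linear recursion stepping by 2: 4 calls from i=5 down to ≤0.

Answer: 4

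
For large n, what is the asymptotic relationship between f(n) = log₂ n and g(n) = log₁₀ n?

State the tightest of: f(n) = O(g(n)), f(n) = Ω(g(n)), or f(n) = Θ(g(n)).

log₂ n vs log₁₀ n: f(n) = Θ(g(n)) — they are asymptotically equivalent (log bases differ by a constant factor).

Answer: f(n) = Θ(g(n)) — they are asymptotically equivalent (log bases differ by a constant factor).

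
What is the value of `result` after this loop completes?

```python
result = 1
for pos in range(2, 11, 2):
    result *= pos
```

Product of even numbers 2 to 10
`result` takes the values: 1 → 2 → 8 → 48 → 384 → 3840

Answer: 3840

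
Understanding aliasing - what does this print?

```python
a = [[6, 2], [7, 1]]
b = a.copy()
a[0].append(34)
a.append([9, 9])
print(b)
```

Key concept: shallow copy with nested lists.
Step by step:
`a = [[6, 2], [7, 1]]` → a = [[6, 2], [7, 1]]
`b = a.copy()` → b = [[6, 2], [7, 1]]
`a[0].append(34)` → a = [[6, 2, 34], [7, 1]]; b = [[6, 2, 34], [7, 1]]
`a.append([9, 9])` → a = [[6, 2, 34], [7, 1], [9, 9]]
`print(b)` → prints [[6, 2, 34], [7, 1]]

Answer: [[6, 2, 34], [7, 1]]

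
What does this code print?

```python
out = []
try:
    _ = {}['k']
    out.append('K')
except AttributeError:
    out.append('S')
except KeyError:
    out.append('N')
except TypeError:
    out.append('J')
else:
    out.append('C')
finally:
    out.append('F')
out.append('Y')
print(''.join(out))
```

Execution trace: 'N' (except KeyError) → 'F' (finally) → 'Y' (after the try/except). Output: NFY

Answer: NFY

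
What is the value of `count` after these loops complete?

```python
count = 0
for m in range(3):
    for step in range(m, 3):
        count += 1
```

Upper triangle: 3 + 2 + ... + 1
`count` takes the values: 0 → 1 → 2 → 3 → 4 → 5 → 6

Answer: 6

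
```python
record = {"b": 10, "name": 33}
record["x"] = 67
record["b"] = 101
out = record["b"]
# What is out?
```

Trace:
`record = {"b": 10, "name": 33}` → record = {'b': 10, 'name': 33}
`record["x"] = 67` → record = {'b': 10, 'name': 33, 'x': 67}
`record["b"] = 101` → record = {'b': 101, 'name': 33, 'x': 67}
`out = record["b"]` → out = 101
So out = 101

Answer: 101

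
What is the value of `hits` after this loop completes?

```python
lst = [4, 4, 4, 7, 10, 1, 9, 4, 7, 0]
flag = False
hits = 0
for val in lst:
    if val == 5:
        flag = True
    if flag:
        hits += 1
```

Count elements after first 5 in [4, 4, 4, 7, 10, 1, 9, 4, 7, 0]
`hits` takes the values: 0

Answer: 0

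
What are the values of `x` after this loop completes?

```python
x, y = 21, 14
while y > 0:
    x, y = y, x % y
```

GCD of 21 and 14
`x` takes the values: 21 → 14 → 7

Answer: 7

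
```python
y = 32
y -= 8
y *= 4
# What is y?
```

Trace:
`y = 32` → y = 32
`y -= 8` → y = 24
`y *= 4` → y = 96
So y = 96

Answer: 96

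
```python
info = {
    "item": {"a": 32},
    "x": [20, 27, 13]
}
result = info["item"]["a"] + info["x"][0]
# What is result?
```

Trace:
`info = { ...` → info = {'item': {'a': 32}, 'x': [20, 27, 13]}
`result = info["item"]["a"] + info["x"][0]` → result = 52
So result = 52

Answer: 52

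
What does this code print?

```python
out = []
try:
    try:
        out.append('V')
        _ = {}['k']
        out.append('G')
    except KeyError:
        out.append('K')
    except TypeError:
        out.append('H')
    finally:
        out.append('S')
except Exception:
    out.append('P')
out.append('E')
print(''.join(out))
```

Execution trace: 'V' (inner try body) → 'K' (inner except KeyError) → 'S' (inner finally) → 'E' (after the try/except). Output: VKSE

Answer: VKSE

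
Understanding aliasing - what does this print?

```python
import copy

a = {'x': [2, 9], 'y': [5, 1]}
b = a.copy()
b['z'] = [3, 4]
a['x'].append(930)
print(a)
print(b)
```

Key concept: shallow copy of dict with mutable values.
Step by step:
`a = {'x': [2, 9], 'y': [5, 1]}` → a = {'x': [2, 9], 'y': [5, 1]}
`b = a.copy()` → b = {'x': [2, 9], 'y': [5, 1]}
`b['z'] = [3, 4]` → b = {'x': [2, 9], 'y': [5, 1], 'z': [3, 4]}
`a['x'].append(930)` → a = {'x': [2, 9, 930], 'y': [5, 1]}; b = {'x': [2, 9, 930], 'y': [5, 1], 'z': [3, 4]}
`print(a)` → prints {'x': [2, 9, 930], 'y': [5, 1]}
`print(b)` → prints {'x': [2, 9, 930], 'y': [5, 1], 'z': [3, 4]}

Answer:
{'x': [2, 9, 930], 'y': [5, 1]}
{'x': [2, 9, 930], 'y': [5, 1], 'z': [3, 4]}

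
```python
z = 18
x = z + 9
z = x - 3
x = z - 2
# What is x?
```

Trace:
`z = 18` → z = 18
`x = z + 9` → x = 27
`z = x - 3` → z = 24
`x = z - 2` → x = 22
So x = 22

Answer: 22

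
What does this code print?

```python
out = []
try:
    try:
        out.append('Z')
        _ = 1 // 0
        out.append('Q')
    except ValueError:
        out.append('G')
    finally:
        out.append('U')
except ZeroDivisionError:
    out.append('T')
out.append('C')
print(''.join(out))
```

Execution trace: 'Z' (try body) → 'U' (finally) → 'T' (outer except ZeroDivisionError) → 'C' (after the try/except). Output: ZUTC

Answer: ZUTC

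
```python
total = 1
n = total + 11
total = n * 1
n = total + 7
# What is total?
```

Trace:
`total = 1` → total = 1
`n = total + 11` → n = 12
`total = n * 1` → total = 12
`n = total + 7` → n = 19
So total = 12

Answer: 12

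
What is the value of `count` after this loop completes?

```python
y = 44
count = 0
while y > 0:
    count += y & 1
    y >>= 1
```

Count set bits in 44 (binary: 0b101100)
`count` takes the values: 0 → 1 → 2 → 3

Answer: 3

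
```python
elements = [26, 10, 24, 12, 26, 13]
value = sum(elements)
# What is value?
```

Trace:
`elements = [26, 10, 24, 12, 26, 13]` → elements = [26, 10, 24, 12, 26, 13]
`value = sum(elements)` → value = 111
So value = 111

Answer: 111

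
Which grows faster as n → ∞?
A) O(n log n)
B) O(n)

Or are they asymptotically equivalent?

O(n log n) vs O(n): Higher order terms dominate.

Answer: A) O(n log n) grows faster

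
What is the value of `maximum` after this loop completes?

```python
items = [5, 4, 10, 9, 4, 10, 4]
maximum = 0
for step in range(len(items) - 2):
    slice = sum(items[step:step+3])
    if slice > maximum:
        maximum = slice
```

Max sum of 3-element window in [5, 4, 10, 9, 4, 10, 4]
`maximum` takes the values: 0 → 19 → 23

Answer: 23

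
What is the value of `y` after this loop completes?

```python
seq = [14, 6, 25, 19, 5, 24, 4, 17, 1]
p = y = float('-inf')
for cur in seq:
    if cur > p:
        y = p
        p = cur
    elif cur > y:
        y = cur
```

Second largest (with repeats) in [14, 6, 25, 19, 5, 24, 4, 17, 1]
`y` takes the values: -inf → 6 → 14 → 19 → 24

Answer: 24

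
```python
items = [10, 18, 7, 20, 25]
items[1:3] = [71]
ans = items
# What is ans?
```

Trace:
`items = [10, 18, 7, 20, 25]` → items = [10, 18, 7, 20, 25]
`items[1:3] = [71]` → items = [10, 71, 20, 25]
`ans = items` → ans = [10, 71, 20, 25]
So ans = [10, 71, 20, 25]

Answer: [10, 71, 20, 25]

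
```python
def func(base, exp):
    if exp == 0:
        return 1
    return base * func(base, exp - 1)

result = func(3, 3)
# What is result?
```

func(3, 3) = 3 * 3 * 3 = 27

Answer: 27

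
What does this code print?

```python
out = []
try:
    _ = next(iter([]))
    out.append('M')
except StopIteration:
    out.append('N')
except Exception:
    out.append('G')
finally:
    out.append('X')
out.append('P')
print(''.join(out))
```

Execution trace: 'N' (except StopIteration) → 'X' (finally) → 'P' (after the try/except). Output: NXP

Answer: NXP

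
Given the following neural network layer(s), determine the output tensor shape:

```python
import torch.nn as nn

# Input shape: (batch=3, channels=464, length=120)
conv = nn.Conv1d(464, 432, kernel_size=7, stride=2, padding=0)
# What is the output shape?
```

Input: (3, 464, 120) -> Output: (3, 432, 57)

Answer: (3, 432, 57)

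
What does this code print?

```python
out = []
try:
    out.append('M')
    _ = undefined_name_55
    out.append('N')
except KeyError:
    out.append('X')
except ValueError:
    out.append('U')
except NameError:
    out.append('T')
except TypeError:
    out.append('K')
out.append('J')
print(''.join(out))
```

Execution trace: 'M' (try body) → 'T' (except NameError) → 'J' (after the try/except). Output: MTJ

Answer: MTJ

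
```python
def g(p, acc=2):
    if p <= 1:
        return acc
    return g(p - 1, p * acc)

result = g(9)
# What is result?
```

Accumulator trace (n, acc): (9, 2) -> (8, 18) -> (7, 144) -> (6, 1008) -> (5, 6048) -> (4, 30240) -> (3, 120960) -> (2, 362880) -> (1, 725760) -> return 725760

Answer: 725760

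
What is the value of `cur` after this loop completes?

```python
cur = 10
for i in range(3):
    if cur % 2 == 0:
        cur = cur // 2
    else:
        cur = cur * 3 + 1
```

Collatz-style transformation from 10
`cur` takes the values: 10 → 5 → 16 → 8

Answer: 8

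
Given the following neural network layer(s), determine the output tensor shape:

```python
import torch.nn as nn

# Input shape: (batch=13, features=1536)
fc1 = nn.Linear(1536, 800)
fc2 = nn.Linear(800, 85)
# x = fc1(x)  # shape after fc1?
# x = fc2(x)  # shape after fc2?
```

Input: (13, 1536) -> after fc1: (13, 800) -> Output: (13, 85)

Answer: (13, 85)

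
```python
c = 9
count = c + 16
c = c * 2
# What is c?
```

Trace:
`c = 9` → c = 9
`count = c + 16` → count = 25
`c = c * 2` → c = 18
So c = 18

Answer: 18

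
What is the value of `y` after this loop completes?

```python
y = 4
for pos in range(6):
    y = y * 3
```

Multiply by 3, 6 times: 4 * 3^6 = 2916
`y` takes the values: 4 → 12 → 36 → 108 → 324 → 972 → 2916

Answer: 2916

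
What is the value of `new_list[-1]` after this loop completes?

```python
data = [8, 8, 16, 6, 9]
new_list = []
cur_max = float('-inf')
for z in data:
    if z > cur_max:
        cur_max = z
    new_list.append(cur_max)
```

Running max ends at 16
`new_list` takes the values: [] → [8] → [8, 8] → [8, 8, 16] → [8, 8, 16, 16] → [8, 8, 16, 16, 16]
So `new_list[-1]` = 16

Answer: 16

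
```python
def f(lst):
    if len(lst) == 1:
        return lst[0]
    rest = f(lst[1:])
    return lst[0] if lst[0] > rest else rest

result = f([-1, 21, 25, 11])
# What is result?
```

Recursive max over [-1, 21, 25, 11] = 25

Answer: 25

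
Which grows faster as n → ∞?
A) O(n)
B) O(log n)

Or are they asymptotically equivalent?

O(n) vs O(log n): Higher order terms dominate.

Answer: A) O(n) grows faster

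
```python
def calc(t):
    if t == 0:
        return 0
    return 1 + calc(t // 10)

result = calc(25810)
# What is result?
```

Count of digits of 25810: 5

Answer: 5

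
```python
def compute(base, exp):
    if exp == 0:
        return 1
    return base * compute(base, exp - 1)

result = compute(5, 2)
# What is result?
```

compute(5, 2) = 5 * 5 = 25

Answer: 25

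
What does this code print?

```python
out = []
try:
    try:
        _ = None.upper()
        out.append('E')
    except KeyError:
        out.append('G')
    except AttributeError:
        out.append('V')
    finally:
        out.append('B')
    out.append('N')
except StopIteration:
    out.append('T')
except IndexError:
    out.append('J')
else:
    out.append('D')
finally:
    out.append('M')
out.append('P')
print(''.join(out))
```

Execution trace: 'V' (inner except AttributeError) → 'B' (inner finally) → 'N' (try body, no exception) → 'D' (else) → 'M' (finally) → 'P' (after the try/except). Output: VBNDMP

Answer: VBNDMP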